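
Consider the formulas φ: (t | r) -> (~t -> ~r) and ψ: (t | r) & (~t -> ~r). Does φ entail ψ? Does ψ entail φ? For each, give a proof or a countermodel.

(⇒) fails; (⇐) holds.

[⇒] This fails. Under r = F, t = F, the left side is true but the right side is false.

[⇐] Assume the antecedent. If r is true, the antecedent forces (r = T, t = T), and (t | r) -> (~t -> ~r) holds there. If r is false, (t | r) -> (~t -> ~r) reduces to true regardless of the other variables. Either way (t | r) -> (~t -> ~r) holds.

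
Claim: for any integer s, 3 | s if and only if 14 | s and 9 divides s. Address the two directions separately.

Forward direction. This fails: take s = 3. Certainly 3 ∣ 3, but 14 ∤ 3.

Converse. Suppose 14 ∣ s and 9 ∣ s. Any common multiple of 14 and 9 is a multiple of their lcm; here gcd(14, 9) = 1, so lcm(14, 9) = 14·9 = 126, so 126 ∣ s. Since 3 ∣ 126, it follows that 3 ∣ s.

Only the reverse direction holds.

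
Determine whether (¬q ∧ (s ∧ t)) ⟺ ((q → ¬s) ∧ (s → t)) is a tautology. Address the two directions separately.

Forward direction. Assume the antecedent. If t is true, the antecedent forces (t = T, q = F, s = T), and (q → ¬s) ∧ (s → t) holds there. If t is false, the antecedent cannot hold. Either way (q → ¬s) ∧ (s → t) holds.

Converse. This fails. Under t = F, q = F, s = F, the left side is false but the right side is true.

The forward direction holds; the converse fails.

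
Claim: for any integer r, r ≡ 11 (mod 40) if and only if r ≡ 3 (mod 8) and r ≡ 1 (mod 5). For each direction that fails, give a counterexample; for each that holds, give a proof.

Forward direction. Suppose r ≡ 11 (mod 40); write r = 40j + 11. Since 8 ∣ 40, reducing mod 8 gives r ≡ 11 ≡ 3 (mod 8); since 5 ∣ 40, reducing mod 5 gives r ≡ 11 ≡ 1 (mod 5).

Converse. If r ≡ 3 (mod 8) and r ≡ 1 (mod 5), then by the Chinese remainder theorem r ≡ 11 (mod 40). This is exactly r ≡ 11 (mod 40).

The biconditional holds.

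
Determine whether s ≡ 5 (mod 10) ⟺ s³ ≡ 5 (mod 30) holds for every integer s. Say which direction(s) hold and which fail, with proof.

(⇒) This fails: take s = 15. Then 15 ≡ 5 (mod 10), but 15³ = 3375 ≡ 15 (mod 30), not 5.

(⇐) Conversely, the residues r modulo 30 with r³ ≡ 5 (mod 30) are exactly {5}, and each is ≡ 5 (mod 10).

The forward direction fails; the converse holds.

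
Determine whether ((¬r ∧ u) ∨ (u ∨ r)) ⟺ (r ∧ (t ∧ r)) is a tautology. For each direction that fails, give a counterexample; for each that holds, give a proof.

(⟹) This fails. Under u = T, t = F, r = F, the left side is true but the right side is false.

(⟸) Assume the antecedent. If u is true, (¬r ∧ u) ∨ (u ∨ r) reduces to true regardless of the other variables. If u is false, the antecedent forces (u = F, t = T, r = T), and (¬r ∧ u) ∨ (u ∨ r) holds there. Either way (¬r ∧ u) ∨ (u ∨ r) holds.

Only the converse holds.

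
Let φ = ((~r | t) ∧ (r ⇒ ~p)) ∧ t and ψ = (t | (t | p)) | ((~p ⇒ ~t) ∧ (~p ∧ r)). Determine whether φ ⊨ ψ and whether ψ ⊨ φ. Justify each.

(⟹) Assume the antecedent. If r is true, the consequent reduces to true regardless of the other variables. If r is false, the antecedent forces (r = F, t = T, p = F) or (r = F, t = T, p = T), and the consequent holds there. Either way the consequent holds.

(⟸) This fails. Under r = T, t = F, p = F, the left side is false but the right side is true.

The forward direction holds; the converse fails.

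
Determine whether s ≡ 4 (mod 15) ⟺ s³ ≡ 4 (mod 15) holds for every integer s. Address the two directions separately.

Equivalent; both directions hold.

Forward direction. Suppose s ≡ 4 (mod 15). Write s = 15j + 4. Then (15j + 4)³ = 3375j³ + 2700j² + 720j + 64 = 15(225j³ + 180j² + 48j + 4) + 4, so s³ ≡ 4 (mod 15).

Converse. Suppose s³ ≡ 4 (mod 15). The only residue r in {0, …, 14} with r³ ≡ 4 (mod 15) is r = 4, so s ≡ 4 (mod 15).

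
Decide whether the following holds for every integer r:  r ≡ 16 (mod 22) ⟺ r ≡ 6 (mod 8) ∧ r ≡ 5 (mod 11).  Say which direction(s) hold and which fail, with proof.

(⇒) fails; (⇐) holds.

(←) If r ≡ 6 (mod 8) and r ≡ 5 (mod 11), then by the Chinese remainder theorem r ≡ 38 (mod 88). Since 38 ≡ 16 (mod 22) and 22 ∣ 88, we get r ≡ 16 (mod 22).

(→) This fails: r = 16 gives 16 ≡ 16 (mod 22) but 16 ≡ 0 (mod 8), so the conjunction on the right does not hold.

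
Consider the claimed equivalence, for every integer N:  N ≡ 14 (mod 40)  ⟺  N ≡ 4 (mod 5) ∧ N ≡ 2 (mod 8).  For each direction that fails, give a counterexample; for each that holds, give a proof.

[⇒] This fails: N = 14 gives 14 ≡ 14 (mod 40) but 14 ≡ 6 (mod 8), so the conjunction on the right does not hold.

[⇐] This fails: N = 34 satisfies both congruences on the right (34 ≡ 4 mod 5 and 34 ≡ 2 mod 8) yet 34 ≡ 34 (mod 40), not 14.

Both directions fail.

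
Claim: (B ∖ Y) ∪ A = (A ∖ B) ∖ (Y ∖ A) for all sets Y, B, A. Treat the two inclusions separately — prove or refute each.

(⊆) This inclusion fails. Take Y = ∅, B = {1}, A = ∅; then 1 ∈ (B ∖ Y) ∪ A but 1 ∉ (A ∖ B) ∖ (Y ∖ A).

(⊇) Let x ∈ (A ∖ B) ∖ (Y ∖ A). Then either x ∈ A and x ∉ Y, B; or x ∈ Y ∩ A and x ∉ B. In each case x ∈ (B ∖ Y) ∪ A, so (A ∖ B) ∖ (Y ∖ A) ⊆ (B ∖ Y) ∪ A.

The sets are not equal: only the reverse inclusion holds.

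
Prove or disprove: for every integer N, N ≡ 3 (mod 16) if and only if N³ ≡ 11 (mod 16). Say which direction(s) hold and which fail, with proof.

Both directions hold.

Converse. Suppose N³ ≡ 11 (mod 16). The only residue r in {0, …, 15} with r³ ≡ 11 (mod 16) is r = 3, so N ≡ 3 (mod 16).

Forward direction. Suppose N ≡ 3 (mod 16). Write N = 16j + 3. Then (16j + 3)³ = 4096j³ + 2304j² + 432j + 27 = 16(256j³ + 144j² + 27j + 1) + 11, so N³ ≡ 11 (mod 16).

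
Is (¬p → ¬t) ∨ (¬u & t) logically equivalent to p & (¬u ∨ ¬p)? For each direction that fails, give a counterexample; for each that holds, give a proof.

(←) Assume the antecedent. If p is true, (¬p → ¬t) ∨ (¬u & t) reduces to true regardless of the other variables. If p is false, the antecedent cannot hold. Either way (¬p → ¬t) ∨ (¬u & t) holds.

(→) This fails. Under p = F, u = F, t = F, the left side is true but the right side is false.

The forward direction fails; the converse holds.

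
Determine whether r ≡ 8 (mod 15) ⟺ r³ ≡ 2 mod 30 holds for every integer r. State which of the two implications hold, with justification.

Only the converse holds.

Forward direction. This fails: take r = 23. Then 23 ≡ 8 (mod 15), but 23³ = 12167 ≡ 17 (mod 30), not 2.

Converse. The residues r modulo 30 with r³ ≡ 2 (mod 30) are exactly {8}, and each is ≡ 8 (mod 15).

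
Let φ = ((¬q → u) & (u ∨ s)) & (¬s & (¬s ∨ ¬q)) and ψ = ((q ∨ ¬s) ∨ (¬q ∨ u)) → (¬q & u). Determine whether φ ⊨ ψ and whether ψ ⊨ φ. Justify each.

Neither direction holds.

(⟹) This fails. Under s = F, u = T, q = T, the left side is true but the right side is false.

(⟸) This fails. Under s = T, u = T, q = F, the left side is false but the right side is true.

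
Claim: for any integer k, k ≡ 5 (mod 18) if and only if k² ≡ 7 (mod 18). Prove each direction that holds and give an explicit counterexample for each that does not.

(⟸) This fails: take k = 13. Then 13² = 169 ≡ 7 (mod 18), yet 13 ≡ 13 (mod 18), not 5.

(⟹) Suppose k ≡ 5 (mod 18). Write k = 18j + 5. Then (18j + 5)² = 324j² + 180j + 25 = 18(18j² + 10j + 1) + 7, so k² ≡ 7 (mod 18).

Only the forward implication holds.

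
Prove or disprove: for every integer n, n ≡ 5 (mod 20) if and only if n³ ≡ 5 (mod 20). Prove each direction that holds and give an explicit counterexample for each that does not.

(⇐) Suppose n³ ≡ 5 (mod 20). The only residue r in {0, …, 19} with r³ ≡ 5 (mod 20) is r = 5, so n ≡ 5 (mod 20).

(⇒) Suppose n ≡ 5 (mod 20). Write n = 20j + 5. Then (20j + 5)³ = 8000j³ + 6000j² + 1500j + 125 = 20(400j³ + 300j² + 75j + 6) + 5, so n³ ≡ 5 (mod 20).

Both directions hold; the statement is true.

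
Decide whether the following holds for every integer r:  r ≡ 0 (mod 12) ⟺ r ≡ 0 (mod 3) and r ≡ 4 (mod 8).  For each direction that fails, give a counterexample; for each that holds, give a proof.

Only the reverse direction holds.

Forward direction. This fails: r = 0 gives 0 ≡ 0 (mod 12) but 0 ≡ 0 (mod 8), so the conjunction on the right does not hold.

Converse. If r ≡ 0 (mod 3) and r ≡ 4 (mod 8), then by the Chinese remainder theorem r ≡ 12 (mod 24). Since 12 ≡ 0 (mod 12) and 12 ∣ 24, we get r ≡ 0 (mod 12).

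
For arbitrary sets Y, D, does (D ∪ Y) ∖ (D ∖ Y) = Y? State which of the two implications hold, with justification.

(⊆) Let x ∈ (D ∪ Y) ∖ (D ∖ Y). Then either x ∈ Y and x ∉ D; or x ∈ Y ∩ D. In each case x ∈ Y, so (D ∪ Y) ∖ (D ∖ Y) ⊆ Y.

(⊇) Let x ∈ Y. Then either x ∈ Y and x ∉ D; or x ∈ Y ∩ D. In each case x ∈ (D ∪ Y) ∖ (D ∖ Y), so Y ⊆ (D ∪ Y) ∖ (D ∖ Y).

Both inclusions hold.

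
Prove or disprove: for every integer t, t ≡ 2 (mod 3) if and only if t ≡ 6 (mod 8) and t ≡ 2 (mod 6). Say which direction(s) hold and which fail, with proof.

Forward direction. This fails: t = 2 gives 2 ≡ 2 (mod 3) but 2 ≡ 2 (mod 8), so the conjunction on the right does not hold.

Converse. If t ≡ 6 (mod 8) and t ≡ 2 (mod 6), then by the Chinese remainder theorem t ≡ 14 (mod 24). Since 14 ≡ 2 (mod 3) and 3 ∣ 24, we get t ≡ 2 (mod 3).

Not equivalent: only (⇐) holds.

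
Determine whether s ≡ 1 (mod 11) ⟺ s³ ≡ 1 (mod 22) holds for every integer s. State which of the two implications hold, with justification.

The forward direction fails; the converse holds.

(→) This fails: take s = 12. Then 12 ≡ 1 (mod 11), but 12³ = 1728 ≡ 12 (mod 22), not 1.

(←) Conversely, the residues r modulo 22 with r³ ≡ 1 (mod 22) are exactly {1}, and each is ≡ 1 (mod 11).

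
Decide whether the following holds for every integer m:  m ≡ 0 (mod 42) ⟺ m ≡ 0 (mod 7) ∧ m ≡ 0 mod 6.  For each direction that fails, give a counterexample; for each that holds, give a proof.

Both implications hold.

(⟹) Suppose m ≡ 0 (mod 42); write m = 42j + 0. Since 7 ∣ 42, reducing mod 7 gives m ≡ 0 (mod 7); since 6 ∣ 42, reducing mod 6 gives m ≡ 0 (mod 6).

(⟸) Conversely, if m ≡ 0 (mod 7) and m ≡ 0 (mod 6), then by the Chinese remainder theorem m ≡ 0 (mod 42). This is exactly m ≡ 0 (mod 42).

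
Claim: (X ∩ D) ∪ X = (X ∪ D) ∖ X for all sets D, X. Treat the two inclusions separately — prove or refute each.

(⟹) This inclusion fails. Take D = ∅, X = {1}; then 1 ∈ (X ∩ D) ∪ X but 1 ∉ (X ∪ D) ∖ X.

(⟸) This inclusion fails. Take D = {1}, X = ∅; then 1 ∈ (X ∪ D) ∖ X but 1 ∉ (X ∩ D) ∪ X.

Neither inclusion holds.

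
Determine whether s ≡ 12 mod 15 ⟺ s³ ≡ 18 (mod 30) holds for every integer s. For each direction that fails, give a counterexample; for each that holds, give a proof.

Only the converse holds.

[⇒] This fails: take s = 27. Then 27 ≡ 12 (mod 15), but 27³ = 19683 ≡ 3 (mod 30), not 18.

[⇐] Conversely, the residues r modulo 30 with r³ ≡ 18 (mod 30) are exactly {12}, and each is ≡ 12 (mod 15).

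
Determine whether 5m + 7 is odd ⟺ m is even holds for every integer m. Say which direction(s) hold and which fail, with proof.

Both implications hold.

(⟸) Suppose m is even; write m = 2j. Then 5m + 7 = 5·(2j) + 7 = 2·5j + 7, which is odd.

(⟹) Suppose 5m + 7 is odd. Since 5 is odd, 5m and m have the same parity, so 5m + 7 ≡ m + 7 (mod 2). As 7 is odd, 5m + 7 is odd exactly when m is even. Thus m is even.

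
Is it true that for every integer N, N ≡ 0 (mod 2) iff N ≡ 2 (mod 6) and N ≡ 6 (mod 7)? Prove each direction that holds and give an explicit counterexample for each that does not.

(→) This fails: N = 0 gives 0 ≡ 0 (mod 2) but 0 ≡ 0 (mod 6), so the conjunction on the right does not hold.

(←) Conversely, if N ≡ 2 (mod 6) and N ≡ 6 (mod 7), then by the Chinese remainder theorem N ≡ 20 (mod 42). Since 20 ≡ 0 (mod 2) and 2 ∣ 42, we get N ≡ 0 (mod 2).

Only the reverse direction holds.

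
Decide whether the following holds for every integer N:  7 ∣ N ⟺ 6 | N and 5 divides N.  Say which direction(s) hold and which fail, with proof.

Both directions fail.

[⇒] This fails: take N = 7. Certainly 7 ∣ 7, but 6 ∤ 7.

[⇐] This fails: take N = 30. Both 6 ∣ 30 and 5 ∣ 30, yet 30 is not a multiple of 7 (since 30 = 4·7 + 2), so 7 ∤ 30.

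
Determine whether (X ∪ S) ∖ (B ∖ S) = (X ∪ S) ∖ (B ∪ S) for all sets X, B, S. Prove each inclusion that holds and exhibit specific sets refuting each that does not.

Only the reverse inclusion holds.

(⊇) Let x ∈ (X ∪ S) ∖ (B ∪ S). Then x ∈ X and x ∉ B, S, from which x ∈ (X ∪ S) ∖ (B ∖ S).

(⊆) This inclusion fails. Take X = ∅, B = ∅, S = {1}; then 1 ∈ (X ∪ S) ∖ (B ∖ S) but 1 ∉ (X ∪ S) ∖ (B ∪ S).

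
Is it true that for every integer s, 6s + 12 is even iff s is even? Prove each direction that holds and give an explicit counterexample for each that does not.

(←) Suppose s is even. Since 6 is even, 6s is even for every s, so 6s + 12 has the same parity as 12, which is even. Hence 6s + 12 is even.

(→) This fails: take s = 5. Then 6s + 12 = 42, which is even, yet s = 5 is odd, not even.

Only the reverse direction holds.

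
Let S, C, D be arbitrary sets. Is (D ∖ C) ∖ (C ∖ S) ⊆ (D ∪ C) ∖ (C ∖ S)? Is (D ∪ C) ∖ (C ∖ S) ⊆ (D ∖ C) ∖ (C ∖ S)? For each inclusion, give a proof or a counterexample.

The sets are not equal: only the forward inclusion holds.

Forward inclusion. Let x ∈ (D ∖ C) ∖ (C ∖ S). Then either x ∈ D and x ∉ S, C; or x ∈ S ∩ D and x ∉ C. In each case x ∈ (D ∪ C) ∖ (C ∖ S), so (D ∖ C) ∖ (C ∖ S) ⊆ (D ∪ C) ∖ (C ∖ S).

Reverse inclusion. This inclusion fails. Take S = {1}, C = {1}, D = ∅; then 1 ∈ (D ∪ C) ∖ (C ∖ S) but 1 ∉ (D ∖ C) ∖ (C ∖ S).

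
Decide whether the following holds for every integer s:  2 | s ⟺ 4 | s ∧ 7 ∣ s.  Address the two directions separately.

[⇒] This fails: take s = 2. Certainly 2 ∣ 2, but 4 ∤ 2.

[⇐] Suppose 4 ∣ s and 7 ∣ s. Any common multiple of 4 and 7 is a multiple of their lcm; here gcd(4, 7) = 1, so lcm(4, 7) = 4·7 = 28, so 28 ∣ s. Since 2 ∣ 28, it follows that 2 ∣ s.

Not equivalent: only (⇐) holds.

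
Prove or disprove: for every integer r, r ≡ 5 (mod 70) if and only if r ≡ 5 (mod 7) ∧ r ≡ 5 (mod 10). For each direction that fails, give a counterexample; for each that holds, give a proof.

[⇒] Suppose r ≡ 5 (mod 70); write r = 70j + 5. Since 7 ∣ 70, reducing mod 7 gives r ≡ 5 (mod 7); since 10 ∣ 70, reducing mod 10 gives r ≡ 5 (mod 10).

[⇐] Conversely, if r ≡ 5 (mod 7) and r ≡ 5 (mod 10), then by the Chinese remainder theorem r ≡ 5 (mod 70). This is exactly r ≡ 5 (mod 70).

Both implications hold.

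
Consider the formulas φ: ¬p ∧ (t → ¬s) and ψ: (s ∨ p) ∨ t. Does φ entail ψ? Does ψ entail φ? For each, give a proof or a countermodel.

(⇒) fails and (⇐) fails.

(⟹) This fails. Under t = F, p = F, s = F, the left side is true but the right side is false.

(⟸) This fails. Under t = F, p = T, s = F, the left side is false but the right side is true.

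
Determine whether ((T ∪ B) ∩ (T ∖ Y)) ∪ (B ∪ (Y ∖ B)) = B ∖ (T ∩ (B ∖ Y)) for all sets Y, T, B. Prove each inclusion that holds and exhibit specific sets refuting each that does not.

(⊆) fails; (⊇) holds.

Forward inclusion. This inclusion fails. Take Y = {1}, T = ∅, B = ∅; then 1 ∈ ((T ∪ B) ∩ (T ∖ Y)) ∪ (B ∪ (Y ∖ B)) but 1 ∉ B ∖ (T ∩ (B ∖ Y)).

Reverse inclusion. Let x ∈ B ∖ (T ∩ (B ∖ Y)). Then either x ∈ B and x ∉ Y, T; or x ∈ Y ∩ B and x ∉ T; or x ∈ Y ∩ T ∩ B. In each case x ∈ ((T ∪ B) ∩ (T ∖ Y)) ∪ (B ∪ (Y ∖ B)), so B ∖ (T ∩ (B ∖ Y)) ⊆ ((T ∪ B) ∩ (T ∖ Y)) ∪ (B ∪ (Y ∖ B)).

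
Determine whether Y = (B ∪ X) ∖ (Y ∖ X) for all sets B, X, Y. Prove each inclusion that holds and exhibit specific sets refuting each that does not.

Both inclusions fail.

Forward inclusion. This inclusion fails. Take B = ∅, X = ∅, Y = {1}; then 1 ∈ Y but 1 ∉ (B ∪ X) ∖ (Y ∖ X).

Reverse inclusion. This inclusion fails. Take B = {1}, X = ∅, Y = ∅; then 1 ∈ (B ∪ X) ∖ (Y ∖ X) but 1 ∉ Y.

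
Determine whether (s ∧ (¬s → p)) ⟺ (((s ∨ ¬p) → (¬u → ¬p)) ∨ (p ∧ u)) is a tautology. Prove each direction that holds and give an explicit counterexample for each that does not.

(⟹) This fails. Under u = F, p = T, s = T, the left side is true but the right side is false.

(⟸) This fails. Under u = F, p = F, s = F, the left side is false but the right side is true.

Neither implication holds.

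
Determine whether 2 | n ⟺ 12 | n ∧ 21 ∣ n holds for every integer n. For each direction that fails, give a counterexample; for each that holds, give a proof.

Not equivalent: only (⇐) holds.

(⇒) This fails: take n = 2. Certainly 2 ∣ 2, but 12 ∤ 2.

(⇐) Suppose 12 ∣ n and 21 ∣ n. Any common multiple of 12 and 21 is a multiple of their lcm; here lcm(12, 21) = 12·21/gcd(12, 21) = 252/3 = 84, so 84 ∣ n. Since 2 ∣ 84, it follows that 2 ∣ n.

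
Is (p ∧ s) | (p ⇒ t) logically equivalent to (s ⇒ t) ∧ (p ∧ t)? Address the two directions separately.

The forward direction fails; the converse holds.

(⇐) Assume the antecedent. If s is true, (p ∧ s) | (p ⇒ t) reduces to true regardless of the other variables. If s is false, the antecedent forces (s = F, p = T, t = T), and (p ∧ s) | (p ⇒ t) holds there. Either way (p ∧ s) | (p ⇒ t) holds.

(⇒) This fails. Under s = F, p = F, t = F, the left side is true but the right side is false.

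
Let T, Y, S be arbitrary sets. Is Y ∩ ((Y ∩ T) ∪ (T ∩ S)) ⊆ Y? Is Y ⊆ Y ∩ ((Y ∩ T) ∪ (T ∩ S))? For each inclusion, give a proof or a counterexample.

The sets are not equal: only the forward inclusion holds.

Forward inclusion. Let x ∈ Y ∩ ((Y ∩ T) ∪ (T ∩ S)). Then either x ∈ T ∩ Y and x ∉ S; or x ∈ T ∩ Y ∩ S. In each case x ∈ Y, so Y ∩ ((Y ∩ T) ∪ (T ∩ S)) ⊆ Y.

Reverse inclusion. This inclusion fails. Take T = ∅, Y = {1}, S = ∅; then 1 ∈ Y but 1 ∉ Y ∩ ((Y ∩ T) ∪ (T ∩ S)).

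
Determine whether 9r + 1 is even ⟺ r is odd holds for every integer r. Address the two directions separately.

(→) Suppose 9r + 1 is even. Since 9 is odd, 9r and r have the same parity, so 9r + 1 ≡ r + 1 (mod 2). As 1 is odd, 9r + 1 is even exactly when r is odd. Thus r is odd.

(←) Conversely, suppose r is odd; write r = 2j + 1. Then 9r + 1 = 9·(2j + 1) + 1 = 2·9j + 10, which is even.

Both implications hold.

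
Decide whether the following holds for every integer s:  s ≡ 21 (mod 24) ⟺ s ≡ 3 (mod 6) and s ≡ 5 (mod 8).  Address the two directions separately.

(⇒) Suppose s ≡ 21 (mod 24); write s = 24j + 21. Since 6 ∣ 24, reducing mod 6 gives s ≡ 21 ≡ 3 (mod 6); since 8 ∣ 24, reducing mod 8 gives s ≡ 21 ≡ 5 (mod 8).

(⇐) Conversely, if s ≡ 3 (mod 6) and s ≡ 5 (mod 8), then by the Chinese remainder theorem s ≡ 21 (mod 24). This is exactly s ≡ 21 (mod 24).

The biconditional holds.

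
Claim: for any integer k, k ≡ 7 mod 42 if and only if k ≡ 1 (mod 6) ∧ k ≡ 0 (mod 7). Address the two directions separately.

Both directions hold.

Converse. If k ≡ 1 (mod 6) and k ≡ 0 (mod 7), then by the Chinese remainder theorem k ≡ 7 (mod 42). This is exactly k ≡ 7 (mod 42).

Forward direction. Suppose k ≡ 7 (mod 42); write k = 42j + 7. Since 6 ∣ 42, reducing mod 6 gives k ≡ 7 ≡ 1 (mod 6); since 7 ∣ 42, reducing mod 7 gives k ≡ 7 ≡ 0 (mod 7).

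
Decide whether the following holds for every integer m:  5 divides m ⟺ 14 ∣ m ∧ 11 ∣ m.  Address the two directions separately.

(⇒) This fails: take m = 5. Certainly 5 ∣ 5, but 14 ∤ 5.

(⇐) This fails: take m = 154. Both 14 ∣ 154 and 11 ∣ 154, yet 154 is not a multiple of 5 (since 154 = 30·5 + 4), so 5 ∤ 154.

Both directions fail.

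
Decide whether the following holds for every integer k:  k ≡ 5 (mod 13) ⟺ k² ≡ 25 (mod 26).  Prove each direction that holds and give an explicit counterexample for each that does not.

Both directions fail.

(⟹) This fails: take k = 18. Then 18 ≡ 5 (mod 13), but 18² = 324 ≡ 12 (mod 26), not 25.

(⟸) This fails: take k = 21. Then 21² = 441 ≡ 25 (mod 26), yet 21 ≡ 8 (mod 13), not 5.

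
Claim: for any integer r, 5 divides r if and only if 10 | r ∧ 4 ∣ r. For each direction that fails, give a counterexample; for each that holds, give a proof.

(⟹) This fails: take r = 5. Certainly 5 ∣ 5, but 10 ∤ 5.

(⟸) Suppose 10 ∣ r and 4 ∣ r. Any common multiple of 10 and 4 is a multiple of their lcm; here lcm(10, 4) = 10·4/gcd(10, 4) = 40/2 = 20, so 20 ∣ r. Since 5 ∣ 20, it follows that 5 ∣ r.

(⇒) fails; (⇐) holds.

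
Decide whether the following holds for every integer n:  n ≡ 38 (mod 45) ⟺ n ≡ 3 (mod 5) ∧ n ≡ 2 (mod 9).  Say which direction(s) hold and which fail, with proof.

[⇐] If n ≡ 3 (mod 5) and n ≡ 2 (mod 9), then by the Chinese remainder theorem n ≡ 38 (mod 45). This is exactly n ≡ 38 (mod 45).

[⇒] Suppose n ≡ 38 (mod 45); write n = 45j + 38. Since 5 ∣ 45, reducing mod 5 gives n ≡ 38 ≡ 3 (mod 5); since 9 ∣ 45, reducing mod 9 gives n ≡ 38 ≡ 2 (mod 9).

Both implications hold.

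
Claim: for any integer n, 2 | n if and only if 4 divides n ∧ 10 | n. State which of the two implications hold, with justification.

[⇒] This fails: take n = 2. Certainly 2 ∣ 2, but 4 ∤ 2.

[⇐] Suppose 4 ∣ n and 10 ∣ n. Any common multiple of 4 and 10 is a multiple of their lcm; here lcm(4, 10) = 4·10/gcd(4, 10) = 40/2 = 20, so 20 ∣ n. Since 2 ∣ 20, it follows that 2 ∣ n.

Not equivalent: only (⇐) holds.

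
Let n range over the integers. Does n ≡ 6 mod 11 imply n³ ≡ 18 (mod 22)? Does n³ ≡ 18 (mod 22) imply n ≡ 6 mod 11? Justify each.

Only the reverse direction holds.

(⇐) The residues r modulo 22 with r³ ≡ 18 (mod 22) are exactly {6}, and each is ≡ 6 (mod 11).

(⇒) This fails: take n = 17. Then 17 ≡ 6 (mod 11), but 17³ = 4913 ≡ 7 (mod 22), not 18.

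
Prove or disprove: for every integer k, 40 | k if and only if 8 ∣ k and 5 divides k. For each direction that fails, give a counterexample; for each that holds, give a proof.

Both directions hold; the statement is true.

Forward direction. If 40 ∣ k, write k = 40q. Since 40 = 5·8, k = 8·(5q), so 8 ∣ k; and since 40 = 8·5, k = 5·(8q), so 5 ∣ k.

Converse. Suppose 8 ∣ k and 5 ∣ k. Any common multiple of 8 and 5 is a multiple of their lcm; here gcd(8, 5) = 1, so lcm(8, 5) = 8·5 = 40, so 40 ∣ k.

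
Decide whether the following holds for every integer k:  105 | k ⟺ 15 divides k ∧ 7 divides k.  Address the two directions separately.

Both directions hold; the statement is true.

(→) If 105 ∣ k, write k = 105q. Since 105 = 7·15, k = 15·(7q), so 15 ∣ k; and since 105 = 15·7, k = 7·(15q), so 7 ∣ k.

(←) Suppose 15 ∣ k and 7 ∣ k. Any common multiple of 15 and 7 is a multiple of their lcm; here gcd(15, 7) = 1, so lcm(15, 7) = 15·7 = 105, so 105 ∣ k.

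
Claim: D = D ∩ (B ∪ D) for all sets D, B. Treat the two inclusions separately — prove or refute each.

(⊇) Let x ∈ D ∩ (B ∪ D). Then either x ∈ D and x ∉ B; or x ∈ D ∩ B. In each case x ∈ D, so D ∩ (B ∪ D) ⊆ D.

(⊆) Let x ∈ D. Then either x ∈ D and x ∉ B; or x ∈ D ∩ B. In each case x ∈ D ∩ (B ∪ D), so D ⊆ D ∩ (B ∪ D).

The two sets are equal.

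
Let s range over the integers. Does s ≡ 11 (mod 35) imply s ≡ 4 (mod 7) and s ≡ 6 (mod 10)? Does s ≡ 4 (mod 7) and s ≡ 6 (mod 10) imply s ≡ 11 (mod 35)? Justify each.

Only the reverse direction holds.

[⇒] This fails: s = 11 gives 11 ≡ 11 (mod 35) but 11 ≡ 1 (mod 10), so the conjunction on the right does not hold.

[⇐] Conversely, if s ≡ 4 (mod 7) and s ≡ 6 (mod 10), then by the Chinese remainder theorem s ≡ 46 (mod 70). Since 46 ≡ 11 (mod 35) and 35 ∣ 70, we get s ≡ 11 (mod 35).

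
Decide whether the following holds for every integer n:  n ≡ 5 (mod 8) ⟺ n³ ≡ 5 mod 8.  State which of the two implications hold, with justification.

Both directions hold.

Forward direction. Suppose n ≡ 5 (mod 8). Write n = 8j + 5. Then (8j + 5)³ = 512j³ + 960j² + 600j + 125 = 8(64j³ + 120j² + 75j + 15) + 5, so n³ ≡ 5 (mod 8).

Converse. For the converse, argue contrapositively. If n ≢ 5 (mod 8), then n is congruent to one of 0, 1, 2, 3, 4, 6, 7 modulo 8, and these give n³ ≡ 0, 1, 0, 3, 0, 0, 7 respectively — never 5.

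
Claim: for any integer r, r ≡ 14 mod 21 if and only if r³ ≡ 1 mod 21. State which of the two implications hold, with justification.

(⇒) This fails: take r = 14. Then 14 ≡ 14 (mod 21), but 14³ = 2744 ≡ 14 (mod 21), not 1.

(⇐) This fails: take r = 1. Then 1³ = 1 ≡ 1 (mod 21), yet 1 ≡ 1 (mod 21), not 14.

(⇒) fails and (⇐) fails.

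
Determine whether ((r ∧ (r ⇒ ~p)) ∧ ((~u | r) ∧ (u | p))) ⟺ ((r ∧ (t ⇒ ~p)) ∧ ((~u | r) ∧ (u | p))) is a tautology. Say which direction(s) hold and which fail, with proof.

Only the forward implication holds.

(→) Assume the antecedent. If p is true, the antecedent cannot hold. If p is false, the antecedent forces (p = F, r = T, t = F, u = T) or (p = F, r = T, t = T, u = T), and the consequent holds there. Either way the consequent holds.

(←) This fails. Under p = T, r = T, t = F, u = T, the left side is false but the right side is true.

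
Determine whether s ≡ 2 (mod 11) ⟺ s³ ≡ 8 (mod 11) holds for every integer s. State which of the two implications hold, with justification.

(→) Suppose s ≡ 2 (mod 11). Write s = 11j + 2. Then (11j + 2)³ = 1331j³ + 726j² + 132j + 8 = 11(121j³ + 66j² + 12j) + 8, so s³ ≡ 8 (mod 11).

(←) For the converse, argue contrapositively. If s ≢ 2 (mod 11), then s is congruent to one of 0, 1, 3, 4, 5, 6, 7, 8, 9, 10 modulo 11, and these give s³ ≡ 0, 1, 5, 9, 4, 7, 2, 6, 3, 10 respectively — never 8.

Both directions hold.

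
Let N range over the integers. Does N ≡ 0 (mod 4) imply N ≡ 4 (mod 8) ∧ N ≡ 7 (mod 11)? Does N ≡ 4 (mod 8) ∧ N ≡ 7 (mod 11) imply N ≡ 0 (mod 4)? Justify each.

Only the converse holds.

(→) This fails: N = 0 gives 0 ≡ 0 (mod 4) but 0 ≡ 0 (mod 8), so the conjunction on the right does not hold.

(←) Conversely, if N ≡ 4 (mod 8) and N ≡ 7 (mod 11), then by the Chinese remainder theorem N ≡ 84 (mod 88). Since 84 ≡ 0 (mod 4) and 4 ∣ 88, we get N ≡ 0 (mod 4).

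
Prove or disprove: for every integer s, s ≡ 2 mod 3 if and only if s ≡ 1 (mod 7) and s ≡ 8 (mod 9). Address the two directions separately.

Not equivalent: only (⇐) holds.

Converse. If s ≡ 1 (mod 7) and s ≡ 8 (mod 9), then by the Chinese remainder theorem s ≡ 8 (mod 63). Since 8 ≡ 2 (mod 3) and 3 ∣ 63, we get s ≡ 2 (mod 3).

Forward direction. This fails: s = 2 gives 2 ≡ 2 (mod 3) but 2 ≡ 2 (mod 7), so the conjunction on the right does not hold.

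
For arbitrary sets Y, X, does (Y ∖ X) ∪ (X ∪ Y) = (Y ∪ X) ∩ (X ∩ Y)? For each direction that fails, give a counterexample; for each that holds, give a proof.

The sets are not equal: only the reverse inclusion holds.

(⟸) Let x ∈ (Y ∪ X) ∩ (X ∩ Y). Then x ∈ Y ∩ X, from which x ∈ (Y ∖ X) ∪ (X ∪ Y).

(⟹) This inclusion fails. Take Y = {1}, X = ∅; then 1 ∈ (Y ∖ X) ∪ (X ∪ Y) but 1 ∉ (Y ∪ X) ∩ (X ∩ Y).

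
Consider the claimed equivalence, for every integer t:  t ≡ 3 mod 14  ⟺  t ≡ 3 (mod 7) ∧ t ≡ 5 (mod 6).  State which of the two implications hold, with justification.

Forward direction. This fails: t = 3 gives 3 ≡ 3 (mod 14) but 3 ≡ 3 (mod 6), so the conjunction on the right does not hold.

Converse. If t ≡ 3 (mod 7) and t ≡ 5 (mod 6), then by the Chinese remainder theorem t ≡ 17 (mod 42). Since 17 ≡ 3 (mod 14) and 14 ∣ 42, we get t ≡ 3 (mod 14).

Not equivalent: only (⇐) holds.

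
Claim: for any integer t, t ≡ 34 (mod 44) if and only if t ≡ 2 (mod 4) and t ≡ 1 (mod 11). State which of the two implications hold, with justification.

(→) Suppose t ≡ 34 (mod 44); write t = 44j + 34. Since 4 ∣ 44, reducing mod 4 gives t ≡ 34 ≡ 2 (mod 4); since 11 ∣ 44, reducing mod 11 gives t ≡ 34 ≡ 1 (mod 11).

(←) Conversely, if t ≡ 2 (mod 4) and t ≡ 1 (mod 11), then by the Chinese remainder theorem t ≡ 34 (mod 44). This is exactly t ≡ 34 (mod 44).

Both implications hold.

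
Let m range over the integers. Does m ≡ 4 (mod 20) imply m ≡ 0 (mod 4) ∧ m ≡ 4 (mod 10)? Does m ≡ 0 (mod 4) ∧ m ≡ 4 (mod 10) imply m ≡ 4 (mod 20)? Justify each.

Forward direction. Suppose m ≡ 4 (mod 20); write m = 20j + 4. Since 4 ∣ 20, reducing mod 4 gives m ≡ 4 ≡ 0 (mod 4); since 10 ∣ 20, reducing mod 10 gives m ≡ 4 (mod 10).

Converse. If m ≡ 0 (mod 4) and m ≡ 4 (mod 10), then by the Chinese remainder theorem m ≡ 4 (mod 20). This is exactly m ≡ 4 (mod 20).

Both directions hold; the statement is true.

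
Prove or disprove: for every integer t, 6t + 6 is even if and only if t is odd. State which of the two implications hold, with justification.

The forward direction fails; the converse holds.

(←) Suppose t is odd. Since 6 is even, 6t is even for every t, so 6t + 6 has the same parity as 6, which is even. Hence 6t + 6 is even.

(→) This fails: take t = 4. Then 6t + 6 = 30, which is even, yet t = 4 is even, not odd.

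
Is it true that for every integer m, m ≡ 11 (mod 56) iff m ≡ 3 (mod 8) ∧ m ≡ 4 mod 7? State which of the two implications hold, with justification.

(⟹) Suppose m ≡ 11 (mod 56); write m = 56j + 11. Since 8 ∣ 56, reducing mod 8 gives m ≡ 11 ≡ 3 (mod 8); since 7 ∣ 56, reducing mod 7 gives m ≡ 11 ≡ 4 (mod 7).

(⟸) Conversely, if m ≡ 3 (mod 8) and m ≡ 4 (mod 7), then by the Chinese remainder theorem m ≡ 11 (mod 56). This is exactly m ≡ 11 (mod 56).

Both directions hold.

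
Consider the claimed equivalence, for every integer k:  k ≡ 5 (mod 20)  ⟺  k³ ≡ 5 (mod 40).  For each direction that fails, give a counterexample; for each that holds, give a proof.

(⇒) fails; (⇐) holds.

(→) This fails: take k = 25. Then 25 ≡ 5 (mod 20), but 25³ = 15625 ≡ 25 (mod 40), not 5.

(←) Conversely, the residues r modulo 40 with r³ ≡ 5 (mod 40) are exactly {5}, and each is ≡ 5 (mod 20).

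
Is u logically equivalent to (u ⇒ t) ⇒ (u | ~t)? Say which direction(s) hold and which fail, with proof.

Only the forward direction holds.

(⟹) Assume the antecedent. If t is true, the antecedent forces (t = T, u = T), and (u ⇒ t) ⇒ (u | ~t) holds there. If t is false, (u ⇒ t) ⇒ (u | ~t) reduces to true regardless of the other variables. Either way (u ⇒ t) ⇒ (u | ~t) holds.

(⟸) This fails. Under t = F, u = F, the left side is false but the right side is true.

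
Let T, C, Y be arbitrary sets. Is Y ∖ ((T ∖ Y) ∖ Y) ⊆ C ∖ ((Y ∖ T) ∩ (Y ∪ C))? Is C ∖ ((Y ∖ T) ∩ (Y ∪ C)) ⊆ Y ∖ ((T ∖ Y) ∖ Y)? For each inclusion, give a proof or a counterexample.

Neither inclusion holds.

(⊆) This inclusion fails. Take T = ∅, C = ∅, Y = {1}; then 1 ∈ Y ∖ ((T ∖ Y) ∖ Y) but 1 ∉ C ∖ ((Y ∖ T) ∩ (Y ∪ C)).

(⊇) This inclusion fails. Take T = ∅, C = {1}, Y = ∅; then 1 ∈ C ∖ ((Y ∖ T) ∩ (Y ∪ C)) but 1 ∉ Y ∖ ((T ∖ Y) ∖ Y).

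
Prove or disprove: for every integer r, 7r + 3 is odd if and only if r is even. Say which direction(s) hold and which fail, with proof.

Both directions hold.

Forward direction. Suppose 7r + 3 is odd. Since 7 is odd, 7r and r have the same parity, so 7r + 3 ≡ r + 3 (mod 2). As 3 is odd, 7r + 3 is odd exactly when r is even. Thus r is even.

Converse. Suppose r is even; write r = 2j. Then 7r + 3 = 7·(2j) + 3 = 2·7j + 3, which is odd.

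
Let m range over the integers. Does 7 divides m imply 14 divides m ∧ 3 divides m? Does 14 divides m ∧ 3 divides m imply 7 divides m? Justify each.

[⇐] Suppose 14 ∣ m and 3 ∣ m. Any common multiple of 14 and 3 is a multiple of their lcm; here gcd(14, 3) = 1, so lcm(14, 3) = 14·3 = 42, so 42 ∣ m. Since 7 ∣ 42, it follows that 7 ∣ m.

[⇒] This fails: take m = 7. Certainly 7 ∣ 7, but 14 ∤ 7.

Not equivalent: only (⇐) holds.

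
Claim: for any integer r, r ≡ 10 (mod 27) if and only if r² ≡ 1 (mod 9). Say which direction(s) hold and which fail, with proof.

(⟸) This fails: take r = 1. Then 1² = 1 ≡ 1 (mod 9), yet 1 ≡ 1 (mod 27), not 10.

(⟹) Suppose r ≡ 10 (mod 27). Then r² ≡ 10² = 100 (mod 27), and since 9 ∣ 27, also r² ≡ 1 (mod 9).

Only the forward direction holds.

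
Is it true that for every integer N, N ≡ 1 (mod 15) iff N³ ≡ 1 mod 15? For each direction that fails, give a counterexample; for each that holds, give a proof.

[⇒] Suppose N ≡ 1 (mod 15). Write N = 15j + 1. Then (15j + 1)³ = 3375j³ + 675j² + 45j + 1 = 15(225j³ + 45j² + 3j) + 1, so N³ ≡ 1 (mod 15).

[⇐] Conversely, suppose N³ ≡ 1 (mod 15). The only residue r in {0, …, 14} with r³ ≡ 1 (mod 15) is r = 1, so N ≡ 1 (mod 15).

The biconditional holds.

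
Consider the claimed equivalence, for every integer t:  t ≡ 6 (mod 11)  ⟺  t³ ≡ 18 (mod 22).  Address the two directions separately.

Only the reverse direction holds.

(⇒) This fails: take t = 17. Then 17 ≡ 6 (mod 11), but 17³ = 4913 ≡ 7 (mod 22), not 18.

(⇐) Conversely, the residues r modulo 22 with r³ ≡ 18 (mod 22) are exactly {6}, and each is ≡ 6 (mod 11).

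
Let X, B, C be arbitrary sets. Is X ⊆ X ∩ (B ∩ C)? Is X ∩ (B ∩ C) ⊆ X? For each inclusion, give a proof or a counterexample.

(⟹) This inclusion fails. Take X = {1}, B = ∅, C = ∅; then 1 ∈ X but 1 ∉ X ∩ (B ∩ C).

(⟸) Let x ∈ X ∩ (B ∩ C). Then x ∈ X ∩ B ∩ C, from which x ∈ X.

The sets are not equal: only the reverse inclusion holds.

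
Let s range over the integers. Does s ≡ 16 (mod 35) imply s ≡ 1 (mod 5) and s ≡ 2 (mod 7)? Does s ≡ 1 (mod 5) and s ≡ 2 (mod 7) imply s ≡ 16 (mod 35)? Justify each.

[⇐] If s ≡ 1 (mod 5) and s ≡ 2 (mod 7), then by the Chinese remainder theorem s ≡ 16 (mod 35). This is exactly s ≡ 16 (mod 35).

[⇒] Suppose s ≡ 16 (mod 35); write s = 35j + 16. Since 5 ∣ 35, reducing mod 5 gives s ≡ 16 ≡ 1 (mod 5); since 7 ∣ 35, reducing mod 7 gives s ≡ 16 ≡ 2 (mod 7).

Equivalent; both directions hold.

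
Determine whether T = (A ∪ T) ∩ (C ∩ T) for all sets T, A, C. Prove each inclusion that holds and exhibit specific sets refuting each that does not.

Reverse inclusion. Let x ∈ (A ∪ T) ∩ (C ∩ T). Then either x ∈ T ∩ C and x ∉ A; or x ∈ T ∩ A ∩ C. In each case x ∈ T, so (A ∪ T) ∩ (C ∩ T) ⊆ T.

Forward inclusion. This inclusion fails. Take T = {1}, A = ∅, C = ∅; then 1 ∈ T but 1 ∉ (A ∪ T) ∩ (C ∩ T).

The sets are not equal: only the reverse inclusion holds.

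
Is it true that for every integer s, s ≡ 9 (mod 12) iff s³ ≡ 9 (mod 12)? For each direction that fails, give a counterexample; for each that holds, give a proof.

Equivalent; both directions hold.

[⇐] Suppose s³ ≡ 9 (mod 12). The only residue r in {0, …, 11} with r³ ≡ 9 (mod 12) is r = 9, so s ≡ 9 (mod 12).

[⇒] Suppose s ≡ 9 (mod 12). Write s = 12j + 9. Then (12j + 9)³ = 1728j³ + 3888j² + 2916j + 729 = 12(144j³ + 324j² + 243j + 60) + 9, so s³ ≡ 9 (mod 12).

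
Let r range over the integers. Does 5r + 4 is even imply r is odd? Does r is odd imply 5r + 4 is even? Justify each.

Both directions fail.

(⟹) This fails: r = 4 gives 5r + 4 = 24, which is even, but 4 is even, not odd.

(⟸) This also fails: r = 7 is odd, but 5r + 4 = 39 is odd, not even.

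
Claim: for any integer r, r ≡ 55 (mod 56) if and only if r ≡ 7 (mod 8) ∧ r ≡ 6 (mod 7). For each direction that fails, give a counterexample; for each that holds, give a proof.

Both directions hold; the statement is true.

(⇒) Suppose r ≡ 55 (mod 56); write r = 56j + 55. Since 8 ∣ 56, reducing mod 8 gives r ≡ 55 ≡ 7 (mod 8); since 7 ∣ 56, reducing mod 7 gives r ≡ 55 ≡ 6 (mod 7).

(⇐) Conversely, if r ≡ 7 (mod 8) and r ≡ 6 (mod 7), then by the Chinese remainder theorem r ≡ 55 (mod 56). This is exactly r ≡ 55 (mod 56).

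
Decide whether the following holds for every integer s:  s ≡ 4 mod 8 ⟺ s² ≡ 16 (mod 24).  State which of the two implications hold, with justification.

Both directions fail.

[⇒] This fails: take s = 12. Then 12 ≡ 4 (mod 8), but 12² = 144 ≡ 0 (mod 24), not 16.

[⇐] This fails: take s = 8. Then 8² = 64 ≡ 16 (mod 24), yet 8 ≡ 0 (mod 8), not 4.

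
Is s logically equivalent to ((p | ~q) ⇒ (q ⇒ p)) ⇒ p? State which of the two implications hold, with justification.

(⇒) fails and (⇐) fails.

[⇒] This fails. Under p = F, q = F, s = T, the left side is true but the right side is false.

[⇐] This fails. Under p = T, q = F, s = F, the left side is false but the right side is true.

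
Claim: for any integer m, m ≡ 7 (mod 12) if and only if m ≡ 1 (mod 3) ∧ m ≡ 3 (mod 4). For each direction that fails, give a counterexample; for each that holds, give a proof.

Forward direction. Suppose m ≡ 7 (mod 12); write m = 12j + 7. Since 3 ∣ 12, reducing mod 3 gives m ≡ 7 ≡ 1 (mod 3); since 4 ∣ 12, reducing mod 4 gives m ≡ 7 ≡ 3 (mod 4).

Converse. If m ≡ 1 (mod 3) and m ≡ 3 (mod 4), then by the Chinese remainder theorem m ≡ 7 (mod 12). This is exactly m ≡ 7 (mod 12).

Both directions hold.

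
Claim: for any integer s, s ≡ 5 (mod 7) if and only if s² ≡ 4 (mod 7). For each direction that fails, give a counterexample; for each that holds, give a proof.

Not equivalent: only (⇒) holds.

[⇐] This fails: take s = 2. Then 2² = 4 ≡ 4 (mod 7), yet 2 ≡ 2 (mod 7), not 5.

[⇒] Suppose s ≡ 5 (mod 7). Write s = 7j + 5. Then (7j + 5)² = 49j² + 70j + 25 = 7(7j² + 10j + 3) + 4, so s² ≡ 4 (mod 7).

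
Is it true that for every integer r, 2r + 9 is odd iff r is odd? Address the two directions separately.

Only the converse holds.

(⟹) This fails: take r = 0. Then 2r + 9 = 9, which is odd, yet r = 0 is even, not odd.

(⟸) Suppose r is odd. Since 2 is even, 2r is even for every r, so 2r + 9 has the same parity as 9, which is odd. Hence 2r + 9 is odd.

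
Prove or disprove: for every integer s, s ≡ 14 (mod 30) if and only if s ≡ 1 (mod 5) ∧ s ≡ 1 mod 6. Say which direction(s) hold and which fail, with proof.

(→) This fails: s = 14 gives 14 ≡ 14 (mod 30) but 14 ≡ 4 (mod 5), so the conjunction on the right does not hold.

(←) This fails: s = 1 satisfies both congruences on the right (1 ≡ 1 mod 5 and 1 ≡ 1 mod 6) yet 1 ≡ 1 (mod 30), not 14.

Neither direction holds.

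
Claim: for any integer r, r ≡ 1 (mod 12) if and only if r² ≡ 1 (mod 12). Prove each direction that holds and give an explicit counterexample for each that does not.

Not equivalent: only (⇒) holds.

(⇐) This fails: take r = 5. Then 5² = 25 ≡ 1 (mod 12), yet 5 ≡ 5 (mod 12), not 1.

(⇒) Suppose r ≡ 1 (mod 12). Write r = 12j + 1. Then (12j + 1)² = 144j² + 24j + 1 = 12(12j² + 2j) + 1, so r² ≡ 1 (mod 12).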